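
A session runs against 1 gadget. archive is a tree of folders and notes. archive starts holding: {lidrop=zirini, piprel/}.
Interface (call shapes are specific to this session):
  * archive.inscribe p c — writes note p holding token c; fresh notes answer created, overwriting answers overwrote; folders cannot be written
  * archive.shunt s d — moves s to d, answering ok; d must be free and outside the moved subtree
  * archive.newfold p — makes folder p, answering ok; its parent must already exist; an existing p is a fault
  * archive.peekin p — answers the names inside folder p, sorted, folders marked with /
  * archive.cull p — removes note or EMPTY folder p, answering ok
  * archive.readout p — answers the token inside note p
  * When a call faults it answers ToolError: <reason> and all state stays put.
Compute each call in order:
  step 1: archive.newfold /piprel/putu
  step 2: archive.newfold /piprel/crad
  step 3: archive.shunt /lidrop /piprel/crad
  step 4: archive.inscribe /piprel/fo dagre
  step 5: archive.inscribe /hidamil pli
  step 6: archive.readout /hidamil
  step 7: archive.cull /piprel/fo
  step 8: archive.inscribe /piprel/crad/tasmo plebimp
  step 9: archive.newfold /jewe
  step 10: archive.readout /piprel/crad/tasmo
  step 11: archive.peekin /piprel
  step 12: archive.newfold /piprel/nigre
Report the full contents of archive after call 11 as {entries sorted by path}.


% newfold p→/piprel/putu
= ok
% newfold p→/piprel/crad
= ok
% shunt s→/lidrop d→/piprel/crad
= ToolError: exists
% inscribe p→/piprel/fo c→dagre
= created
% inscribe p→/hidamil c→pli
= created
% readout p→/hidamil
= pli
% cull p→/piprel/fo
= ok
% inscribe p→/piprel/crad/tasmo c→plebimp
= created
% newfold p→/jewe
= ok
% readout p→/piprel/crad/tasmo
= plebimp
% peekin p→/piprel
= [crad/, putu/]
% newfold p→/piprel/nigre
= ok

Answer: {hidamil=pli, jewe/, lidrop=zirini, piprel/, piprel/crad/, piprel/crad/tasmo=plebimp, piprel/putu/}


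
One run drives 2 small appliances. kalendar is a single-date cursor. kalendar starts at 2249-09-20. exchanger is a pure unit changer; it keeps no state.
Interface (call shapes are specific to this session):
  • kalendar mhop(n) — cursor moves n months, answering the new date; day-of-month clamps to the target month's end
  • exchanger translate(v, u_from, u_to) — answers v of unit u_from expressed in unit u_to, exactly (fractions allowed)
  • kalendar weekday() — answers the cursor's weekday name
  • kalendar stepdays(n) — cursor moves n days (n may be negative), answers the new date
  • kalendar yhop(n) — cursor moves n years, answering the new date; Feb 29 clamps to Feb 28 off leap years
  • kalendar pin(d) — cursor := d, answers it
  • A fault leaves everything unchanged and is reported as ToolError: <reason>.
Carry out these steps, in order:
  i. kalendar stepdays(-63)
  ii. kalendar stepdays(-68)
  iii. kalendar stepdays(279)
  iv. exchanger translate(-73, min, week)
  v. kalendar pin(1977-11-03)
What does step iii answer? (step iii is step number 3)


Answer: 2250-02-15

Derivation:
;; 1. kalendar stepdays(n='-63') -> 2249-07-19
;; 2. kalendar stepdays(n='-68') -> 2249-05-12
;; 3. kalendar stepdays(n='279') -> 2250-02-15
;; 4. exchanger translate(v='-73', u_from='min', u_to='week') -> -73/10080
;; 5. kalendar pin(d='1977-11-03') -> 1977-11-03


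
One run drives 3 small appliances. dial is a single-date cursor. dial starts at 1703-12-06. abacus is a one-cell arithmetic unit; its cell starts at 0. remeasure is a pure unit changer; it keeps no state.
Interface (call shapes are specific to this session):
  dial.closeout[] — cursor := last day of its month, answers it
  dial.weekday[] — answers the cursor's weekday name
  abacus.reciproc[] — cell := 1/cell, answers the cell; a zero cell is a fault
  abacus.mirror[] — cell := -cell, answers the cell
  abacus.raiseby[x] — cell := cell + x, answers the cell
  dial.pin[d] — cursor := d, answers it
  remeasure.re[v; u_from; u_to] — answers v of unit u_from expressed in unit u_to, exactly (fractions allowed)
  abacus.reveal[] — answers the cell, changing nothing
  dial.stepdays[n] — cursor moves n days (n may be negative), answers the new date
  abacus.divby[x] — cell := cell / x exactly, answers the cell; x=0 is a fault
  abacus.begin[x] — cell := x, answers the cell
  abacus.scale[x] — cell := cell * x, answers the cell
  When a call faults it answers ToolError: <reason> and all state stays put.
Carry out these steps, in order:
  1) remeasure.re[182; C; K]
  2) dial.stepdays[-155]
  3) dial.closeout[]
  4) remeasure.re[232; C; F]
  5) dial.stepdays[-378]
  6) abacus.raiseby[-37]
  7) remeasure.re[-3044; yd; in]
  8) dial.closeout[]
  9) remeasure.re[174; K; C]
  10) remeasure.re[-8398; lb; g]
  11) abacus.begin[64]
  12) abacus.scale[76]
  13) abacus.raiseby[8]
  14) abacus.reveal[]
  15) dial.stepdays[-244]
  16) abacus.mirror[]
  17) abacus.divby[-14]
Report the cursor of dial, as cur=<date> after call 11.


→ remeasure.re(v='182', u_from='C', u_to='K')
← 9103/20
→ dial.stepdays(n='-155')
← 1703-07-04
→ dial.closeout()
← 1703-07-31
→ remeasure.re(v='232', u_from='C', u_to='F')
← 2248/5
→ dial.stepdays(n='-378')
← 1702-07-18
→ abacus.raiseby(x='-37')
← -37
→ remeasure.re(v='-3044', u_from='yd', u_to='in')
← -109584
→ dial.closeout()
← 1702-07-31
→ remeasure.re(v='174', u_from='K', u_to='C')
← -1983/20
→ remeasure.re(v='-8398', u_from='lb', u_to='g')
← -190463436163/50000
→ abacus.begin(x='64')
← 64
→ abacus.scale(x='76')
← 4864
→ abacus.raiseby(x='8')
← 4872
→ abacus.reveal()
← 4872
→ dial.stepdays(n='-244')
← 1701-11-29
→ abacus.mirror()
← -4872
→ abacus.divby(x='-14')
← 348

Answer: cur=1702-07-31


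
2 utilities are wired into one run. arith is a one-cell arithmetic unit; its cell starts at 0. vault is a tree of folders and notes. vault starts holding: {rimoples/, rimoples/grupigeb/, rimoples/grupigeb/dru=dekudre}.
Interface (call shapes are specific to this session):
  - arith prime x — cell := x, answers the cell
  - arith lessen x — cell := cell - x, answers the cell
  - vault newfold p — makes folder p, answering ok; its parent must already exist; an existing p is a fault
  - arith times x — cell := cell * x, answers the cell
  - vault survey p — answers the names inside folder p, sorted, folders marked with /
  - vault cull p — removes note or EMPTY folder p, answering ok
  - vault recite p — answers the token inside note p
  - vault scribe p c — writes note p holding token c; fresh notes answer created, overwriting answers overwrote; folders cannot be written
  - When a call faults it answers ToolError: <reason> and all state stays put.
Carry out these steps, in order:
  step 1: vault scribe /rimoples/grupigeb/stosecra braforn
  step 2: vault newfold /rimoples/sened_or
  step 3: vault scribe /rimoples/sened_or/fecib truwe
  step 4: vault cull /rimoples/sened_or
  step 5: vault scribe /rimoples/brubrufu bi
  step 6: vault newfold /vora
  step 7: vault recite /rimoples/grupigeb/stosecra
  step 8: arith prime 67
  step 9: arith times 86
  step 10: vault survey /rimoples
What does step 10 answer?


Answer: [brubrufu, grupigeb/, sened_or/]

Derivation:
·→ vault scribe(p: /rimoples/grupigeb/stosecra, c: braforn)
·← created
·→ vault newfold(p: /rimoples/sened_or)
·← ok
·→ vault scribe(p: /rimoples/sened_or/fecib, c: truwe)
·← created
·→ vault cull(p: /rimoples/sened_or)
·← ToolError: not empty
·→ vault scribe(p: /rimoples/brubrufu, c: bi)
·← created
·→ vault newfold(p: /vora)
·← ok
·→ vault recite(p: /rimoples/grupigeb/stosecra)
·← braforn
·→ arith prime(x: 67)
·← 67
·→ arith times(x: 86)
·← 5762
·→ vault survey(p: /rimoples)
·← [brubrufu, grupigeb/, sened_or/]


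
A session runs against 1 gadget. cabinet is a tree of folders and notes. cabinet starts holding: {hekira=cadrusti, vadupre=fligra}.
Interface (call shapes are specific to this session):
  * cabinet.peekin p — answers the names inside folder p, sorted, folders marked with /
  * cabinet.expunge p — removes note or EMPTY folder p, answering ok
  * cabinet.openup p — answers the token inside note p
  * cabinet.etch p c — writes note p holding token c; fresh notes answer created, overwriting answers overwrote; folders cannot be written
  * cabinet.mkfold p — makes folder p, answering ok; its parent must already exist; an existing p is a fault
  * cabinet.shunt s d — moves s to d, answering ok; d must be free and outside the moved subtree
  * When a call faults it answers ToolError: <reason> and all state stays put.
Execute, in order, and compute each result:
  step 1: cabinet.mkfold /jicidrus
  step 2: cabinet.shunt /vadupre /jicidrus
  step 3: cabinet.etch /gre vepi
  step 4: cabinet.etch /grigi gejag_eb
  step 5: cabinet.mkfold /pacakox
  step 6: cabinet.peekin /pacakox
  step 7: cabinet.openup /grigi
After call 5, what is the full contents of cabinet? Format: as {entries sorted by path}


·→ cabinet.mkfold(p: /jicidrus)
·← ok
·→ cabinet.shunt(s: /vadupre, d: /jicidrus)
·← ToolError: exists
·→ cabinet.etch(p: /gre, c: vepi)
·← created
·→ cabinet.etch(p: /grigi, c: gejag_eb)
·← created
·→ cabinet.mkfold(p: /pacakox)
·← ok
·→ cabinet.peekin(p: /pacakox)
·← []
·→ cabinet.openup(p: /grigi)
·← gejag_eb

Answer: {gre=vepi, grigi=gejag_eb, hekira=cadrusti, jicidrus/, pacakox/, vadupre=fligra}


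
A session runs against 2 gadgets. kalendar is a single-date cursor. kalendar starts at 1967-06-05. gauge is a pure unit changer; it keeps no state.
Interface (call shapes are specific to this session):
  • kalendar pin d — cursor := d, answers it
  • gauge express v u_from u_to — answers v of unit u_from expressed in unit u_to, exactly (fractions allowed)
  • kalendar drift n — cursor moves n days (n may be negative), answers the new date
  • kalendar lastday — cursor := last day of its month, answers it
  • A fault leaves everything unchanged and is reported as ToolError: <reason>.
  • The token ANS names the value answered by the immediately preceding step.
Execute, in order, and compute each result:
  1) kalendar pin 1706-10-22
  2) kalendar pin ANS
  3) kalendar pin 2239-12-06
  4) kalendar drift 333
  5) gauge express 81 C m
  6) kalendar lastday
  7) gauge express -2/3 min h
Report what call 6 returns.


Answer: 2240-11-30

Derivation:
! 1. kalendar pin(d→1706-10-22) => 1706-10-22
! 2. kalendar pin(d→ANS) => 1706-10-22
! 3. kalendar pin(d→2239-12-06) => 2239-12-06
! 4. kalendar drift(n→333) => 2240-11-03
! 5. gauge express(v→81, u_from→C, u_to→m) => ToolError: incompatible units
! 6. kalendar lastday() => 2240-11-30
! 7. gauge express(v→-2/3, u_from→min, u_to→h) => -1/90


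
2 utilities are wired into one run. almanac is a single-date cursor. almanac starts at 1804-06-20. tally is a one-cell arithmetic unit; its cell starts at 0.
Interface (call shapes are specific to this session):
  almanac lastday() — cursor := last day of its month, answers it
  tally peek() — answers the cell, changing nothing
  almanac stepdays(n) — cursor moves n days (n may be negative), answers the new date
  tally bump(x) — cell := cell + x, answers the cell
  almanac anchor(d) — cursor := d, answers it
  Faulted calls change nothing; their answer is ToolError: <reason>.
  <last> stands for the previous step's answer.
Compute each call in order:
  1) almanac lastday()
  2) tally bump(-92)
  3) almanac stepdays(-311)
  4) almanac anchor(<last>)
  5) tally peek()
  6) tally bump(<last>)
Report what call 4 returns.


Answer: 1803-08-24

Derivation:
>>> almanac lastday
= 1804-06-30
>>> tally bump -92
= -92
>>> almanac stepdays -311
= 1803-08-24
>>> almanac anchor <last>
= 1803-08-24
>>> tally peek
= -92
>>> tally bump <last>
= -184


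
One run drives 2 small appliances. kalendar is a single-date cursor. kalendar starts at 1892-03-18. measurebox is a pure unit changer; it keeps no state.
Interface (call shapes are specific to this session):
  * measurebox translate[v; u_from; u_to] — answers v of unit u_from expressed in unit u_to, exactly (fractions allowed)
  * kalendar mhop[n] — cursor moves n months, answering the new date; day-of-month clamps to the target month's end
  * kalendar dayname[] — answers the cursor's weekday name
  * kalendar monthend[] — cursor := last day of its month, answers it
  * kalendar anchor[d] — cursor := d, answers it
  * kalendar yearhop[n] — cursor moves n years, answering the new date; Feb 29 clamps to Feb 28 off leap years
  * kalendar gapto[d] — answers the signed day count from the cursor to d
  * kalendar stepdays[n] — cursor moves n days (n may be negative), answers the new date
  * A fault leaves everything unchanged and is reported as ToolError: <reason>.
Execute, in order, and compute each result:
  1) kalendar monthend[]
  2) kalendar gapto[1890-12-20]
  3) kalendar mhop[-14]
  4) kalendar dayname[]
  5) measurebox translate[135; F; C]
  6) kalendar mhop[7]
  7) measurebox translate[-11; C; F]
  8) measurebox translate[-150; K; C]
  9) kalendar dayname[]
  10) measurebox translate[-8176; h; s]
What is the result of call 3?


Answer: 1891-01-31

Derivation:
→ kalendar monthend()
← 1892-03-31
→ kalendar gapto(d=1890-12-20)
← -467
→ kalendar mhop(n=-14)
← 1891-01-31
→ kalendar dayname()
← Saturday
→ measurebox translate(v=135, u_from=F, u_to=C)
← 515/9
→ kalendar mhop(n=7)
← 1891-08-31
→ measurebox translate(v=-11, u_from=C, u_to=F)
← 61/5
→ measurebox translate(v=-150, u_from=K, u_to=C)
← -8463/20
→ kalendar dayname()
← Monday
→ measurebox translate(v=-8176, u_from=h, u_to=s)
← -29433600


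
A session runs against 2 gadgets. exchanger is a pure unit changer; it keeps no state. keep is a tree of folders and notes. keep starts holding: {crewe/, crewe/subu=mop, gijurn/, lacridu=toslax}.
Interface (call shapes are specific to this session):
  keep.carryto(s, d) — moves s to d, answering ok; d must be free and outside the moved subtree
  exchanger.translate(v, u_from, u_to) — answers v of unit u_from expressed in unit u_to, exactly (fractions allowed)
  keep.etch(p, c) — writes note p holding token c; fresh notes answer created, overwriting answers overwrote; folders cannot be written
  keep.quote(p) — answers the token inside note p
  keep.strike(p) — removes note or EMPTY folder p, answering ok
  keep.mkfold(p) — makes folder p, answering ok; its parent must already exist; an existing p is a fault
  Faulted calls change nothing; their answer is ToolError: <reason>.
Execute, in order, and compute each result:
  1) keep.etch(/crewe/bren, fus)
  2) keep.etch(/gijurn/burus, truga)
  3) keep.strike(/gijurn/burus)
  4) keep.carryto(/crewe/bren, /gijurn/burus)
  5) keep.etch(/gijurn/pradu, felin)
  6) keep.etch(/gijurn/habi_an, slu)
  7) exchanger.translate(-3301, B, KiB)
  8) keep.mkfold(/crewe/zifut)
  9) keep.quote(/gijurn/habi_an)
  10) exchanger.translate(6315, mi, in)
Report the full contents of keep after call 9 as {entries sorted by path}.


Calling keep.etch(/crewe/bren, fus), and get created.
I call keep.etch(/gijurn/burus, truga), giving created.
Then keep.strike(/gijurn/burus), and observe ok.
Then keep.carryto(/crewe/bren, /gijurn/burus), → ok.
Using keep.etch(/gijurn/pradu, felin): created.
I use keep.etch(/gijurn/habi_an, slu), and observe created.
I try exchanger.translate(-3301, B, KiB), which returns -3301/1024.
I run keep.mkfold(/crewe/zifut), and observe ok.
I invoke keep.quote(/gijurn/habi_an): slu.
Using exchanger.translate(6315, mi, in), yielding 400118400.

Answer: {crewe/, crewe/subu=mop, crewe/zifut/, gijurn/, gijurn/burus=fus, gijurn/habi_an=slu, gijurn/pradu=felin, lacridu=toslax}


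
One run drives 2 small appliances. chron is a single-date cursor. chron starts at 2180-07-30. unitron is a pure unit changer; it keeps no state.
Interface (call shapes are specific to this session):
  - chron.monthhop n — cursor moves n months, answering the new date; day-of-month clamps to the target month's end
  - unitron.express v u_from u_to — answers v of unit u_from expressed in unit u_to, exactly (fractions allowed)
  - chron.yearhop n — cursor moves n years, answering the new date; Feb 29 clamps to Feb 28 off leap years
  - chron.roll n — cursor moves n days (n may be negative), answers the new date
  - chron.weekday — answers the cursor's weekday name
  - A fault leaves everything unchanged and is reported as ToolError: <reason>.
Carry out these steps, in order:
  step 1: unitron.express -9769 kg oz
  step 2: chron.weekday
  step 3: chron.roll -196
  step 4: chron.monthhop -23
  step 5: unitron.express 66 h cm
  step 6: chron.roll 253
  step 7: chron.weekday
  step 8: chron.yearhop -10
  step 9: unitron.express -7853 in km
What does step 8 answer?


I use express with v: -9769, u_from: kg, u_to: oz, yielding -15630400000000/45359237.
Using weekday(), → Sunday.
Next I call roll with n: -196, and get 2180-01-16.
I use monthhop with n: -23, which returns 2178-02-16.
Invoking express with v: 66, u_from: h, u_to: cm, which returns ToolError: incompatible units.
I run roll with n: 253, and see 2178-10-27.
I invoke weekday, yielding Tuesday.
I use yearhop with n: -10, and get 2168-10-27.
Calling express with v: -7853, u_from: in, u_to: km, and see -997331/5000000.

Answer: 2168-10-27


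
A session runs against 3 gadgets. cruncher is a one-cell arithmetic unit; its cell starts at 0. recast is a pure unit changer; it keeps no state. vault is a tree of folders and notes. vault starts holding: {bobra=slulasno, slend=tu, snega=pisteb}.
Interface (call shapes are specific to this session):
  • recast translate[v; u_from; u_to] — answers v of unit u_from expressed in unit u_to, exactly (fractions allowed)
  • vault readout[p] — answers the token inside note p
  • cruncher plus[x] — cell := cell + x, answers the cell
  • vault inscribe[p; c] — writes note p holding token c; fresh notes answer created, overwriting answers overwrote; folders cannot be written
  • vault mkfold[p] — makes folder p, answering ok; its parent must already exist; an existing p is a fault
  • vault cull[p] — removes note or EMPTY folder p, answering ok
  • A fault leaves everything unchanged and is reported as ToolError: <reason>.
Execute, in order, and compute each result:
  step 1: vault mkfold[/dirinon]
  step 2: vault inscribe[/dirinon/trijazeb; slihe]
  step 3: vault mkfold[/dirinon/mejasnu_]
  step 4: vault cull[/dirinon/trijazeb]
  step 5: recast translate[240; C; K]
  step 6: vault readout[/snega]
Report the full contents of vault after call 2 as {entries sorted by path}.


Answer: {bobra=slulasno, dirinon/, dirinon/trijazeb=slihe, slend=tu, snega=pisteb}

Derivation:
> vault mkfold p='/dirinon'
  ok
> vault inscribe p='/dirinon/trijazeb' c='slihe'
  created
> vault mkfold p='/dirinon/mejasnu_'
  ok
> vault cull p='/dirinon/trijazeb'
  ok
> recast translate v='240' u_from='C' u_to='K'
  10263/20
> vault readout p='/snega'
  pisteb


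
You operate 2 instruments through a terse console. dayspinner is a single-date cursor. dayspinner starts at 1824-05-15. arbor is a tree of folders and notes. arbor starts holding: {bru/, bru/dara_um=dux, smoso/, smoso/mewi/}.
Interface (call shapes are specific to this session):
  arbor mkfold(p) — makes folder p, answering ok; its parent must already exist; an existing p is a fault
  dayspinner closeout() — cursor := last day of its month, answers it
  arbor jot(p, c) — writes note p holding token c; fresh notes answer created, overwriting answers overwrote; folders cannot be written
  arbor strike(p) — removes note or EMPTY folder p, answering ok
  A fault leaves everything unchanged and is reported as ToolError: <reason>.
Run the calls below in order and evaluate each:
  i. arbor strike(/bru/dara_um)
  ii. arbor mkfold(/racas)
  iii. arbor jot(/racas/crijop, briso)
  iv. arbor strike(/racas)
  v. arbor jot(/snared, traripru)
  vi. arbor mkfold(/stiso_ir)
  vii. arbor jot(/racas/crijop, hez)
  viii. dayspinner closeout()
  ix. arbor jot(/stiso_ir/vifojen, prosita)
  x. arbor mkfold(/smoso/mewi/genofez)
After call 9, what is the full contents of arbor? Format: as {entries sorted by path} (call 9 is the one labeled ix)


Answer: {bru/, racas/, racas/crijop=hez, smoso/, smoso/mewi/, snared=traripru, stiso_ir/, stiso_ir/vifojen=prosita}

Derivation:
>> arbor strike(p: /bru/dara_um)
<< ok
>> arbor mkfold(p: /racas)
<< ok
>> arbor jot(p: /racas/crijop, c: briso)
<< created
>> arbor strike(p: /racas)
<< ToolError: not empty
>> arbor jot(p: /snared, c: traripru)
<< created
>> arbor mkfold(p: /stiso_ir)
<< ok
>> arbor jot(p: /racas/crijop, c: hez)
<< overwrote
>> dayspinner closeout()
<< 1824-05-31
>> arbor jot(p: /stiso_ir/vifojen, c: prosita)
<< created
>> arbor mkfold(p: /smoso/mewi/genofez)
<< ok


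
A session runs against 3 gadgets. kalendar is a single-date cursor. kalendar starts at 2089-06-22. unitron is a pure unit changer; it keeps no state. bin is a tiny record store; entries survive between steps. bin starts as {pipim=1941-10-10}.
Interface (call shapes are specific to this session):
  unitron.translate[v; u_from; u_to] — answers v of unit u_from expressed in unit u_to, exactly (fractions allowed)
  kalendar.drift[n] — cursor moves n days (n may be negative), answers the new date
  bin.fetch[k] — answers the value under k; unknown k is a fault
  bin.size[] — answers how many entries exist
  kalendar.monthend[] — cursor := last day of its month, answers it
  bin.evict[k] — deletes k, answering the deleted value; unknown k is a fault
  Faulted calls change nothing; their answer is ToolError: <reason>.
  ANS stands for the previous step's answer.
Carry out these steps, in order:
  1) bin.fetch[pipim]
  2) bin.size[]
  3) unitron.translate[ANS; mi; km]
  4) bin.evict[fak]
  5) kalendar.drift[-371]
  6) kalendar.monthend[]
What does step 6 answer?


Answer: 2088-06-30

Derivation:
$ bin.fetch k=pipim
  1941-10-10
$ bin.size
  1
$ unitron.translate v=ANS u_from=mi u_to=km
  25146/15625
$ bin.evict k=fak
  ToolError: no such key fak
$ kalendar.drift n=-371
  2088-06-16
$ kalendar.monthend
  2088-06-30


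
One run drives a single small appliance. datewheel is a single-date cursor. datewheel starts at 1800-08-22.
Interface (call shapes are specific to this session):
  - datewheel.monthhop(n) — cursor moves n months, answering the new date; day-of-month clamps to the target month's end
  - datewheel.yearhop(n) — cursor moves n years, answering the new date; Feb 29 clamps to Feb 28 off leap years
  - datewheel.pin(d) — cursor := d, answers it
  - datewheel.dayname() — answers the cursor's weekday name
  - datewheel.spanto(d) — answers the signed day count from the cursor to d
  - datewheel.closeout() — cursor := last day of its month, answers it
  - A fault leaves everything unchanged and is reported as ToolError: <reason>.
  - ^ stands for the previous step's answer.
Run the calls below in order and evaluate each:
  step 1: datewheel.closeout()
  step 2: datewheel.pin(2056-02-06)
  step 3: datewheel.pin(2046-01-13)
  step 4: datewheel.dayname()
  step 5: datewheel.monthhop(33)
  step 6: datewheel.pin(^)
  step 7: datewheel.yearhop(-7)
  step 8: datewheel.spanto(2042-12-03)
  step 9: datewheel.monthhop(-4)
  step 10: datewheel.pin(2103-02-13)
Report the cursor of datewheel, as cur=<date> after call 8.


Answer: cur=2041-10-13

Derivation:
! 1. datewheel.closeout() == 1800-08-31
! 2. datewheel.pin(d='2056-02-06') == 2056-02-06
! 3. datewheel.pin(d='2046-01-13') == 2046-01-13
! 4. datewheel.dayname() == Saturday
! 5. datewheel.monthhop(n='33') == 2048-10-13
! 6. datewheel.pin(d='^') == 2048-10-13
! 7. datewheel.yearhop(n='-7') == 2041-10-13
! 8. datewheel.spanto(d='2042-12-03') == 416
! 9. datewheel.monthhop(n='-4') == 2041-06-13
! 10. datewheel.pin(d='2103-02-13') == 2103-02-13


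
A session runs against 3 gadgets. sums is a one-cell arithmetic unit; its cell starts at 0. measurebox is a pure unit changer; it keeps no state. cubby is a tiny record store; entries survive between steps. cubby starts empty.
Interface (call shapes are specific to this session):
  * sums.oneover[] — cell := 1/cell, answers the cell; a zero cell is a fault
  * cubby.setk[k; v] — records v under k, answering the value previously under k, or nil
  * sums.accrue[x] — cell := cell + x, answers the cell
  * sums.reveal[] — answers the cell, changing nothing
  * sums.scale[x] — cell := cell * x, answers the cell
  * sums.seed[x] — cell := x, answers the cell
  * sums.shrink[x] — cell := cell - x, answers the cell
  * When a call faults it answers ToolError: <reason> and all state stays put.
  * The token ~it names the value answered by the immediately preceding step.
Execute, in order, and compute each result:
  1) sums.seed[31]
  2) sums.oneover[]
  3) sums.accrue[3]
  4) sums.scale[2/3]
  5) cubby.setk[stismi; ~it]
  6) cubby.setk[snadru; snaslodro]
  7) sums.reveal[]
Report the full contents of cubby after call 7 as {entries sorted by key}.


Answer: {snadru=snaslodro, stismi=188/93}

Derivation:
[in] seed x=31
:: 31
[in] oneover
:: 1/31
[in] accrue x=3
:: 94/31
[in] scale x=2/3
:: 188/93
[in] setk k=stismi v=~it
:: nil
[in] setk k=snadru v=snaslodro
:: nil
[in] reveal
:: 188/93


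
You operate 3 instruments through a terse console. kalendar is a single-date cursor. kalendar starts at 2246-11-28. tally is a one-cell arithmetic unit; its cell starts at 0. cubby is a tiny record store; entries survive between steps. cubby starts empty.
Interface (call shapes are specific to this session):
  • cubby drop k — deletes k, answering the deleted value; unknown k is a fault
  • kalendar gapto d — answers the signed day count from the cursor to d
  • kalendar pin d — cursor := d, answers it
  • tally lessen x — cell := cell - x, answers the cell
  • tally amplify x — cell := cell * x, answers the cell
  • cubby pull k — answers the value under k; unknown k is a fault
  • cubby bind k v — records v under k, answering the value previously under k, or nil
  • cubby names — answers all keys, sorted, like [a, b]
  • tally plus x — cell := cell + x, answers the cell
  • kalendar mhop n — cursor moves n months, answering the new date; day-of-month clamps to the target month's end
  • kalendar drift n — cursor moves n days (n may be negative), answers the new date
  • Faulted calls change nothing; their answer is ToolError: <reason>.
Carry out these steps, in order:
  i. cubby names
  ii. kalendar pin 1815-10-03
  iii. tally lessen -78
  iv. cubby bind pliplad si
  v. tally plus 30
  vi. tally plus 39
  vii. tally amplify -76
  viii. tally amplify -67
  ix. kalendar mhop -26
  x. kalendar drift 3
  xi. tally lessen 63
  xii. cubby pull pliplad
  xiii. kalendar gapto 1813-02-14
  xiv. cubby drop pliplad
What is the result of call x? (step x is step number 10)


>> cubby names()
<< []
>> kalendar pin(d: 1815-10-03)
<< 1815-10-03
>> tally lessen(x: -78)
<< 78
>> cubby bind(k: pliplad, v: si)
<< nil
>> tally plus(x: 30)
<< 108
>> tally plus(x: 39)
<< 147
>> tally amplify(x: -76)
<< -11172
>> tally amplify(x: -67)
<< 748524
>> kalendar mhop(n: -26)
<< 1813-08-03
>> kalendar drift(n: 3)
<< 1813-08-06
>> tally lessen(x: 63)
<< 748461
>> cubby pull(k: pliplad)
<< si
>> kalendar gapto(d: 1813-02-14)
<< -173
>> cubby drop(k: pliplad)
<< si

Answer: 1813-08-06


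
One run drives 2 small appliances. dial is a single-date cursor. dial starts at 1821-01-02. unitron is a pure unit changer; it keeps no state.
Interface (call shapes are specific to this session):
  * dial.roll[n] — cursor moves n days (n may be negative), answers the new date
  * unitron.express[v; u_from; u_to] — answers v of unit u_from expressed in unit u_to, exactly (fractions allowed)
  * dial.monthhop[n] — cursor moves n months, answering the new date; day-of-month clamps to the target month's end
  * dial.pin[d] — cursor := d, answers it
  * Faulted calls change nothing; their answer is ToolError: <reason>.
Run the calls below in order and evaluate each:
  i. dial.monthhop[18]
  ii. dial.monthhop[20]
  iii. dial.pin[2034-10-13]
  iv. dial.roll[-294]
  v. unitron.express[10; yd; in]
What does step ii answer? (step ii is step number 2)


~$ monthhop n=18
  1822-07-02
~$ monthhop n=20
  1824-03-02
~$ pin d=2034-10-13
  2034-10-13
~$ roll n=-294
  2033-12-23
~$ express v=10 u_from=yd u_to=in
  360

Answer: 1824-03-02


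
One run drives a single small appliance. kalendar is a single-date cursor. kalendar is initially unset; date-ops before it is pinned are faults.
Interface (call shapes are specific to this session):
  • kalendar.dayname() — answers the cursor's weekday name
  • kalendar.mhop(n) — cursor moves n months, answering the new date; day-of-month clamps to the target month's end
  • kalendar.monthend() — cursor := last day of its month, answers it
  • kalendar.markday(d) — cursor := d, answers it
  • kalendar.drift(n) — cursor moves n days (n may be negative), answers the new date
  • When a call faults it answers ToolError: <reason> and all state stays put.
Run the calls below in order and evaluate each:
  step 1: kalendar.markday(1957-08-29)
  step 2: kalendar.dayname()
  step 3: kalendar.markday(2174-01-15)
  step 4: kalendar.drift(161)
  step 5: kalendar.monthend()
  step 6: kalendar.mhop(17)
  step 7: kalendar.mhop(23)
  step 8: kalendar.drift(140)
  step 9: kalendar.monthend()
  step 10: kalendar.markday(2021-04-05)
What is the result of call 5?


Answer: 2174-06-30

Derivation:
>>> markday d: 1957-08-29
:: 1957-08-29
>>> dayname
:: Thursday
>>> markday d: 2174-01-15
:: 2174-01-15
>>> drift n: 161
:: 2174-06-25
>>> monthend
:: 2174-06-30
>>> mhop n: 17
:: 2175-11-30
>>> mhop n: 23
:: 2177-10-30
>>> drift n: 140
:: 2178-03-19
>>> monthend
:: 2178-03-31
>>> markday d: 2021-04-05
:: 2021-04-05


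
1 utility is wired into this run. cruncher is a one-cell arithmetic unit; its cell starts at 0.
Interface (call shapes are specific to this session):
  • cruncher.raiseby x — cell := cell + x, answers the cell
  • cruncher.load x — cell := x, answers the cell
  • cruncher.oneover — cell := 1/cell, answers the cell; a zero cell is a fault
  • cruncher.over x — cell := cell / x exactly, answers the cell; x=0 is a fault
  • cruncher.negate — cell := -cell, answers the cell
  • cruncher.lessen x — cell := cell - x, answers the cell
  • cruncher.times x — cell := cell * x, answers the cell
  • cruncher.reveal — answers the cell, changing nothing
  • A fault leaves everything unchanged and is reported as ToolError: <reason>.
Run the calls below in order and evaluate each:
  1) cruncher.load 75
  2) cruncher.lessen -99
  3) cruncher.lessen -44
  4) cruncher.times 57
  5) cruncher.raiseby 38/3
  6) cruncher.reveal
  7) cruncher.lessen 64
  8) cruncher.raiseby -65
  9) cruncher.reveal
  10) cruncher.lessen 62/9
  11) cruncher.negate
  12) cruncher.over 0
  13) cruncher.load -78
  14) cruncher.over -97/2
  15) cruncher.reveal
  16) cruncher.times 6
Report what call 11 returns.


·→ cruncher.load(75)
·← 75
·→ cruncher.lessen(-99)
·← 174
·→ cruncher.lessen(-44)
·← 218
·→ cruncher.times(57)
·← 12426
·→ cruncher.raiseby(38/3)
·← 37316/3
·→ cruncher.reveal()
·← 37316/3
·→ cruncher.lessen(64)
·← 37124/3
·→ cruncher.raiseby(-65)
·← 36929/3
·→ cruncher.reveal()
·← 36929/3
·→ cruncher.lessen(62/9)
·← 110725/9
·→ cruncher.negate()
·← -110725/9
·→ cruncher.over(0)
·← ToolError: division by zero
·→ cruncher.load(-78)
·← -78
·→ cruncher.over(-97/2)
·← 156/97
·→ cruncher.reveal()
·← 156/97
·→ cruncher.times(6)
·← 936/97

Answer: -110725/9


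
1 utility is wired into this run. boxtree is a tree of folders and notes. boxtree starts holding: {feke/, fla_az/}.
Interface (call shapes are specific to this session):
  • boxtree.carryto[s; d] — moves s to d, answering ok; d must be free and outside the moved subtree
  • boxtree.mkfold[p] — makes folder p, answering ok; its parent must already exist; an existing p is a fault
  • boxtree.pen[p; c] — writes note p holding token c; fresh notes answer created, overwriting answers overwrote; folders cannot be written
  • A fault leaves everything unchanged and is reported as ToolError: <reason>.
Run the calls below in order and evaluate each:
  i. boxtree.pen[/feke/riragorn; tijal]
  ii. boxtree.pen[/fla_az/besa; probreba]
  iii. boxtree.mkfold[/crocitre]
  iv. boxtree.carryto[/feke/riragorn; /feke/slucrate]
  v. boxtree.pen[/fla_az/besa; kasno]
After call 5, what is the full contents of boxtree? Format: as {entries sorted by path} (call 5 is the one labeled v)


Answer: {crocitre/, feke/, feke/slucrate=tijal, fla_az/, fla_az/besa=kasno}

Derivation:
Act: boxtree.pen[p: /feke/riragorn; c: tijal]
Obs: created
Act: boxtree.pen[p: /fla_az/besa; c: probreba]
Obs: created
Act: boxtree.mkfold[p: /crocitre]
Obs: ok
Act: boxtree.carryto[s: /feke/riragorn; d: /feke/slucrate]
Obs: ok
Act: boxtree.pen[p: /fla_az/besa; c: kasno]
Obs: overwrote


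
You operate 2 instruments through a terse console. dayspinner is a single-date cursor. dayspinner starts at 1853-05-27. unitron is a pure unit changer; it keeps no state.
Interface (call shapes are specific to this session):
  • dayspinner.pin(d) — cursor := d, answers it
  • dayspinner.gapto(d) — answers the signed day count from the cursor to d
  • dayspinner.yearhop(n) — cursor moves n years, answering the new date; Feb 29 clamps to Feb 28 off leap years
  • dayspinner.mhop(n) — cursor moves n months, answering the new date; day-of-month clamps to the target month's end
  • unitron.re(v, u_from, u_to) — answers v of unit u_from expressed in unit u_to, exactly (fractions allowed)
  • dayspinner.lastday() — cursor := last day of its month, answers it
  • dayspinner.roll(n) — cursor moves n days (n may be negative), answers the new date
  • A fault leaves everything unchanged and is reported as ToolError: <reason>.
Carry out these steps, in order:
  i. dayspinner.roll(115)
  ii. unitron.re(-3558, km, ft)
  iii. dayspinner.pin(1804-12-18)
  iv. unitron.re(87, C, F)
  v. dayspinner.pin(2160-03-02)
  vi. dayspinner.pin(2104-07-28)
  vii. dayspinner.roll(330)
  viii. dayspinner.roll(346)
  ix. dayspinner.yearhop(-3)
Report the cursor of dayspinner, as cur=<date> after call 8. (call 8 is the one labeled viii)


Answer: cur=2106-06-04

Derivation:
>> dayspinner.roll(n='115')
<< 1853-09-19
>> unitron.re(v='-3558', u_from='km', u_to='ft')
<< -1482500000/127
>> dayspinner.pin(d='1804-12-18')
<< 1804-12-18
>> unitron.re(v='87', u_from='C', u_to='F')
<< 943/5
>> dayspinner.pin(d='2160-03-02')
<< 2160-03-02
>> dayspinner.pin(d='2104-07-28')
<< 2104-07-28
>> dayspinner.roll(n='330')
<< 2105-06-23
>> dayspinner.roll(n='346')
<< 2106-06-04
>> dayspinner.yearhop(n='-3')
<< 2103-06-04


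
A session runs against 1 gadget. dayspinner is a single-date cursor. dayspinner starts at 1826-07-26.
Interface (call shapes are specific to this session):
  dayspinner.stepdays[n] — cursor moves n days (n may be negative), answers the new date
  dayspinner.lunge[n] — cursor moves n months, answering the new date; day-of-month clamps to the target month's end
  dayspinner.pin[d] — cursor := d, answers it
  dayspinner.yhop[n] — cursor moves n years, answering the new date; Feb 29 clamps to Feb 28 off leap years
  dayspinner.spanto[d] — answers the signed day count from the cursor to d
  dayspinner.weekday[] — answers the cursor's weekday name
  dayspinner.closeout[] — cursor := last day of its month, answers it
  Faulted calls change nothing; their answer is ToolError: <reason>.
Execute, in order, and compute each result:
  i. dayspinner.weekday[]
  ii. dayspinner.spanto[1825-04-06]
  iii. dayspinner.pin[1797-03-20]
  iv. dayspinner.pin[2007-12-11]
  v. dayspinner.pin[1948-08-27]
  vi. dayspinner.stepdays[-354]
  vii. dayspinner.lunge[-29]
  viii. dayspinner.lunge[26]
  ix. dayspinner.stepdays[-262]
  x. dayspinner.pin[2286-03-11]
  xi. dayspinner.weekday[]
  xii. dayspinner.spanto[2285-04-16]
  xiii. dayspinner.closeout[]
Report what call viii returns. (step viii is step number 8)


Answer: 1947-06-08

Derivation:
Using weekday(), and get Wednesday.
I call spanto with d=1825-04-06, giving -476.
Calling pin with d=1797-03-20, — result: 1797-03-20.
I invoke pin with d=2007-12-11, and observe 2007-12-11.
I call pin with d=1948-08-27, giving 1948-08-27.
I try stepdays with n=-354, giving 1947-09-08.
I call lunge with n=-29, → 1945-04-08.
I try lunge with n=26, giving 1947-06-08.
Calling stepdays with n=-262, — result: 1946-09-19.
I run pin with d=2286-03-11, and get 2286-03-11.
I run weekday(), — result: Thursday.
I invoke spanto with d=2285-04-16, yielding -329.
I use closeout, and observe 2286-03-31.


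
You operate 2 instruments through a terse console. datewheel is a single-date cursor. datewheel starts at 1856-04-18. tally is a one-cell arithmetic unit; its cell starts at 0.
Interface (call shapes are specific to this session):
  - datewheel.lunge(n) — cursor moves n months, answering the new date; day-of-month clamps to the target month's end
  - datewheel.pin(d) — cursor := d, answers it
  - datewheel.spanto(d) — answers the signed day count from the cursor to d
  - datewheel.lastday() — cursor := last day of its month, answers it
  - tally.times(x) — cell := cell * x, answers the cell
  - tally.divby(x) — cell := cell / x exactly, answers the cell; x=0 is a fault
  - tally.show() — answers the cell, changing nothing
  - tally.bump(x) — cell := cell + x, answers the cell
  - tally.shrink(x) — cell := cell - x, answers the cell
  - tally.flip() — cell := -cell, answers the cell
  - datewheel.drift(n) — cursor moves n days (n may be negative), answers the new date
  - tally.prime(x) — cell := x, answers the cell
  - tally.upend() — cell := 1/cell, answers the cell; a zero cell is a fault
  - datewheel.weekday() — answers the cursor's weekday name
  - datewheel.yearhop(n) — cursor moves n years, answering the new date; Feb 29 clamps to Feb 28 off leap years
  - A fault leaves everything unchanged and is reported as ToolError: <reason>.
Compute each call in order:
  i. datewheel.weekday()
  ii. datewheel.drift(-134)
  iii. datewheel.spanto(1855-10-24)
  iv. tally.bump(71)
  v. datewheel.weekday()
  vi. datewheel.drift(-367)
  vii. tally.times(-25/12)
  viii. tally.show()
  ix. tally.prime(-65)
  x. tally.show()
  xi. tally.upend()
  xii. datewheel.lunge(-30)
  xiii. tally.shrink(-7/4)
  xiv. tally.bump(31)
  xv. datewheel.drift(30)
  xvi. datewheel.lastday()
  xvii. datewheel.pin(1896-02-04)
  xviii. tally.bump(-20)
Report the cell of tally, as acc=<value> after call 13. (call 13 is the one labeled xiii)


> datewheel.weekday
[out] Friday
> datewheel.drift n→-134
[out] 1855-12-06
> datewheel.spanto d→1855-10-24
[out] -43
> tally.bump x→71
[out] 71
> datewheel.weekday
[out] Thursday
> datewheel.drift n→-367
[out] 1854-12-04
> tally.times x→-25/12
[out] -1775/12
> tally.show
[out] -1775/12
> tally.prime x→-65
[out] -65
> tally.show
[out] -65
> tally.upend
[out] -1/65
> datewheel.lunge n→-30
[out] 1852-06-04
> tally.shrink x→-7/4
[out] 451/260
> tally.bump x→31
[out] 8511/260
> datewheel.drift n→30
[out] 1852-07-04
> datewheel.lastday
[out] 1852-07-31
> datewheel.pin d→1896-02-04
[out] 1896-02-04
> tally.bump x→-20
[out] 3311/260

Answer: acc=451/260


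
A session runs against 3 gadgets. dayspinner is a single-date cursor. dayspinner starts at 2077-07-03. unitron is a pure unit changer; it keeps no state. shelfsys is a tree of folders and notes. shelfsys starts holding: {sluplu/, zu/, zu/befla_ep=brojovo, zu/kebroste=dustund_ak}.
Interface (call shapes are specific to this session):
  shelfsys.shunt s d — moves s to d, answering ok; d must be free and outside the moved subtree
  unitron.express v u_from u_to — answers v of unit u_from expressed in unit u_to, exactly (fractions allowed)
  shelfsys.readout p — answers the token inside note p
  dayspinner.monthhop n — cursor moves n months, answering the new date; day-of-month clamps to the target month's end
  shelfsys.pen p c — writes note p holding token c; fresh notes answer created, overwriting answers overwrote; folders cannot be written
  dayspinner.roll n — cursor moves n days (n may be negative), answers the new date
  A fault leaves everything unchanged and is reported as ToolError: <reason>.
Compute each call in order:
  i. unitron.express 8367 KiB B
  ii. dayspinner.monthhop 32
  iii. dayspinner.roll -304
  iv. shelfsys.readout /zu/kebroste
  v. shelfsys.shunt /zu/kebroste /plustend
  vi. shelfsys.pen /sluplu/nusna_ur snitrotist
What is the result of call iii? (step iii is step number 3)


Answer: 2079-05-04

Derivation:
·→ express(v→8367, u_from→KiB, u_to→B)
·← 8567808
·→ monthhop(n→32)
·← 2080-03-03
·→ roll(n→-304)
·← 2079-05-04
·→ readout(p→/zu/kebroste)
·← dustund_ak
·→ shunt(s→/zu/kebroste, d→/plustend)
·← ok
·→ pen(p→/sluplu/nusna_ur, c→snitrotist)
·← created
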